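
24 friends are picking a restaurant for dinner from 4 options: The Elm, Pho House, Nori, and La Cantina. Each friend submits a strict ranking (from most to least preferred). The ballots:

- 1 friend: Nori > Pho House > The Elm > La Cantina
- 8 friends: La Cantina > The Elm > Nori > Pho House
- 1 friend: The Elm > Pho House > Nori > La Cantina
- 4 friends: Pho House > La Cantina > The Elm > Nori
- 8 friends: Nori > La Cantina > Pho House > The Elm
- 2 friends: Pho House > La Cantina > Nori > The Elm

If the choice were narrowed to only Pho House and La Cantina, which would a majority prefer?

Voters preferring Pho House to La Cantina: 8; preferring La Cantina to Pho House: 16.
La Cantina wins the head-to-head.

La Cantina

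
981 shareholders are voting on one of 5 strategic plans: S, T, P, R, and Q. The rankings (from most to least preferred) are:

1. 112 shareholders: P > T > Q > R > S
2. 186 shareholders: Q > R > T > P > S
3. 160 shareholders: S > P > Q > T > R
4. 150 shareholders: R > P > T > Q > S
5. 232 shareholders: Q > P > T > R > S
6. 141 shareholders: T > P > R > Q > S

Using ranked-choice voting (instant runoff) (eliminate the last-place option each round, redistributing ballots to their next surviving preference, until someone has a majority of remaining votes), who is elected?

Round 1: S 160, T 141, P 112, R 150, Q 418. Eliminate P.
Round 2: S 160, T 253, R 150, Q 418. Eliminate R.
Round 3: S 160, T 403, Q 418. Eliminate S.
Round 4: T 403, Q 578. Q has a majority.

Q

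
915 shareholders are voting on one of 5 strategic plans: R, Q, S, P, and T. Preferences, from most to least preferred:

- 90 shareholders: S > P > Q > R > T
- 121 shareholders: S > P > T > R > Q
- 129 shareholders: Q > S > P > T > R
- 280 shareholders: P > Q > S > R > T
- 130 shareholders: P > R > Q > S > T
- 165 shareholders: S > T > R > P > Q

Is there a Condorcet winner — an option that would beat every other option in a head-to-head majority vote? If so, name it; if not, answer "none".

none

Checking pairwise contests:
Q beats R 499–416.
P beats Q 786–129.
Q beats S 539–376.
S beats P 505–410.
R beats T 500–415.
Every option loses at least one head-to-head, so there is no Condorcet winner.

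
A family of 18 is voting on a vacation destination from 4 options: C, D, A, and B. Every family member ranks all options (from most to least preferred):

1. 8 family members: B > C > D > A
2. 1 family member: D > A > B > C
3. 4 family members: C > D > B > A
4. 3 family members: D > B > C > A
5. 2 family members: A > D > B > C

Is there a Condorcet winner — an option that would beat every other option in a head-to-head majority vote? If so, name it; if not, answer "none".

Checking pairwise contests:
B beats C 14–4.
C beats D 12–6.
C beats A 15–3.
D beats B 10–8.
Every option loses at least one head-to-head, so there is no Condorcet winner.

none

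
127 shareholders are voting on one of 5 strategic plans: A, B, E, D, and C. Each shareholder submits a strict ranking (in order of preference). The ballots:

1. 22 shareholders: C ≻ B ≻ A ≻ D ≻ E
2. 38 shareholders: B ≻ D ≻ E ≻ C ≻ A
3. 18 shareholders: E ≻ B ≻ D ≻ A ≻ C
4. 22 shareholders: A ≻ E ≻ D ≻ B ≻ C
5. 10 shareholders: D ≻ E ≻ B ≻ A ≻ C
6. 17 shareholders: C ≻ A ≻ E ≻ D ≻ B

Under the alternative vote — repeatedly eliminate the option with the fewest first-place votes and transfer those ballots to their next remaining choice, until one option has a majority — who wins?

Round 1: A 22, B 38, E 18, D 10, C 39. Eliminate D.
Round 2: A 22, B 38, E 28, C 39. Eliminate A.
Round 3: B 38, E 50, C 39. Eliminate B.
Round 4: E 88, C 39. E has a majority.

E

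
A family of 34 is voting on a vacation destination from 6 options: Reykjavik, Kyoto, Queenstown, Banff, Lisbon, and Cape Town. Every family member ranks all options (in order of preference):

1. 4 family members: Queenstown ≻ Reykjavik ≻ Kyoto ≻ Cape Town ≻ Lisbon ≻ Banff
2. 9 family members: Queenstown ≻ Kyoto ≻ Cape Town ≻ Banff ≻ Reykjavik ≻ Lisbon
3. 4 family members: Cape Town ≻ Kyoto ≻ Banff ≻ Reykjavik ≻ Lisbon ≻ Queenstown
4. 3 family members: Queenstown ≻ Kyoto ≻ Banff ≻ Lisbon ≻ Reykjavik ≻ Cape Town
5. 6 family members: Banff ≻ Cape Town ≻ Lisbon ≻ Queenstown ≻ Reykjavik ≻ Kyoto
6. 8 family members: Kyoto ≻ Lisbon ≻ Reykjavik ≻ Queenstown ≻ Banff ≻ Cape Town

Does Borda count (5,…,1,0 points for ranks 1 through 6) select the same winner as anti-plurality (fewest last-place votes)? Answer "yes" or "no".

no

Borda — scores: Reykjavik 66, Kyoto 116, Queenstown 108, Banff 77, Lisbon 64, Cape Town 79. Winner: Kyoto.
Anti-plurality — last-place votes: Reykjavik 0, Kyoto 6, Queenstown 4, Banff 4, Lisbon 9, Cape Town 11. Winner: Reykjavik.
The two methods disagree.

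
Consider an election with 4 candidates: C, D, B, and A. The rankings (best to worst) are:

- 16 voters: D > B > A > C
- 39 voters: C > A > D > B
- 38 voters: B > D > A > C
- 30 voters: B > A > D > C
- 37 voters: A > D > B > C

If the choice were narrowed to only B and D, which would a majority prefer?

D

Voters preferring B to D: 68; preferring D to B: 92.
D wins the head-to-head.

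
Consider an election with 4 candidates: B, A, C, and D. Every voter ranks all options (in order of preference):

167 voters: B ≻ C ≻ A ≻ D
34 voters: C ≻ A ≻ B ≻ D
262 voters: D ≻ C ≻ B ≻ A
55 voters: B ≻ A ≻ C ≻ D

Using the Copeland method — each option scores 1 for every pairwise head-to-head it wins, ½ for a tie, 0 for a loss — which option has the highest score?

B: beats A; loses to C and D → score 1.
A: loses to B, C, and D → score 0.
C: beats B and A; loses to D → score 2.
D: beats B, A, and C → score 3.
D has the best pairwise record.

D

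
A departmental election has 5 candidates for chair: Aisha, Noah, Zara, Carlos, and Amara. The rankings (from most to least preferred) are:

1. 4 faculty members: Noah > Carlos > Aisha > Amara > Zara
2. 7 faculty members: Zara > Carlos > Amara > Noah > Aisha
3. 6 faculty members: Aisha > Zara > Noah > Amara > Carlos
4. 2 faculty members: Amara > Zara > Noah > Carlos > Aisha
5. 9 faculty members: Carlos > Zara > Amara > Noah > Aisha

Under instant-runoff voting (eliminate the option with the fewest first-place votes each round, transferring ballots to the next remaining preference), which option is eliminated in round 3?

Aisha

Round 1: Aisha 6, Noah 4, Zara 7, Carlos 9, Amara 2. Eliminate Amara.
Round 2: Aisha 6, Noah 4, Zara 9, Carlos 9. Eliminate Noah.
Round 3: Aisha 6, Zara 9, Carlos 13. Eliminate Aisha.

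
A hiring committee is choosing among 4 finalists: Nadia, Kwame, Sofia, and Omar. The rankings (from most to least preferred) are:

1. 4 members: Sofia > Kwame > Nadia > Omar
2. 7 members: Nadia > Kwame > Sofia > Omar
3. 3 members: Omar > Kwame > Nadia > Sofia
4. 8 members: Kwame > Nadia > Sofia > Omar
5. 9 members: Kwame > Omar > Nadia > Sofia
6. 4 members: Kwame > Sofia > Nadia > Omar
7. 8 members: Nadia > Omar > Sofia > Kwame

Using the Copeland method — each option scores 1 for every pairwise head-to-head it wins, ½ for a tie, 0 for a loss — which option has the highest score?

Kwame

Nadia: beats Sofia and Omar; loses to Kwame → score 2.
Kwame: beats Nadia, Sofia, and Omar → score 3.
Sofia: beats Omar; loses to Nadia and Kwame → score 1.
Omar: loses to Nadia, Kwame, and Sofia → score 0.
Kwame has the best pairwise record.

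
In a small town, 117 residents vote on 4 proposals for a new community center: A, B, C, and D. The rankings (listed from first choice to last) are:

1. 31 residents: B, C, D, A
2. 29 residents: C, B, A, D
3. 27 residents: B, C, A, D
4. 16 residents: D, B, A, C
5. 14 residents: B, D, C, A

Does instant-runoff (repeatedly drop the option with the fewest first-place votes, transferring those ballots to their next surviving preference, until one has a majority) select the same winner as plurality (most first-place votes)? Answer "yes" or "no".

yes

Instant-runoff — R1 A 0, B 72, C 29, D 16 (B winner). Winner: B.
Plurality — first-place votes: A 0, B 72, C 29, D 16. Winner: B.
The two methods agree.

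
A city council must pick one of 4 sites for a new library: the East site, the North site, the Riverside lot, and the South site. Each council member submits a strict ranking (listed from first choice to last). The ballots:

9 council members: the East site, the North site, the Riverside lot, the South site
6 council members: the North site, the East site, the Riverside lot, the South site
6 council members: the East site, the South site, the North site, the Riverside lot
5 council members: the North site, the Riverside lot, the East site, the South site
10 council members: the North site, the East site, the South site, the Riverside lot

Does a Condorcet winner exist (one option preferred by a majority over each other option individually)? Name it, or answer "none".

the North site

the North site vs the East site: 21–15 for the North site.
the North site vs the Riverside lot: 36–0 for the North site.
the North site vs the South site: 30–6 for the North site.
the North site beats every other option head-to-head.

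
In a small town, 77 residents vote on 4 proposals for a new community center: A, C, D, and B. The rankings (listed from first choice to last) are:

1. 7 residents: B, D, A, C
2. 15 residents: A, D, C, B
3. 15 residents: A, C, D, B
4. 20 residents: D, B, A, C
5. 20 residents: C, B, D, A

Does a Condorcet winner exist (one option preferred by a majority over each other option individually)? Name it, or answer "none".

D

D vs A: 47–30 for D.
D vs C: 42–35 for D.
D vs B: 50–27 for D.
D beats every other option head-to-head.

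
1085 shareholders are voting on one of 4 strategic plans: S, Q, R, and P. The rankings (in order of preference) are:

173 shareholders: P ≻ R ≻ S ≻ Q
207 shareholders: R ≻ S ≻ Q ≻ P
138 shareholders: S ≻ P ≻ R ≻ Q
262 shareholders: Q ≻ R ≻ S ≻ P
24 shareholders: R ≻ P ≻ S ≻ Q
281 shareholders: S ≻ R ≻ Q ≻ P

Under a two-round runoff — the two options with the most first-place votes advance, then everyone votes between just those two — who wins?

Round 1 first-place votes: S 419, Q 262, R 231, P 173.
S and Q advance.
Runoff: S is preferred to Q by 823 voters; Q by 262.
S wins the runoff.

S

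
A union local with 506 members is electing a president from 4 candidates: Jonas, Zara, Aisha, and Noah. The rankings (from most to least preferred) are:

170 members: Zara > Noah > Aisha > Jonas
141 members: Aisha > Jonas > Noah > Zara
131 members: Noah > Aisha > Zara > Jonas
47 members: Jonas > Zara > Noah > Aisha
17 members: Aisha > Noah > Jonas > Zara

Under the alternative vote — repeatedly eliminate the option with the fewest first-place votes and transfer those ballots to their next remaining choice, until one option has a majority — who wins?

Round 1: Jonas 47, Zara 170, Aisha 158, Noah 131. Eliminate Jonas.
Round 2: Zara 217, Aisha 158, Noah 131. Eliminate Noah.
Round 3: Zara 217, Aisha 289. Aisha has a majority.

Aisha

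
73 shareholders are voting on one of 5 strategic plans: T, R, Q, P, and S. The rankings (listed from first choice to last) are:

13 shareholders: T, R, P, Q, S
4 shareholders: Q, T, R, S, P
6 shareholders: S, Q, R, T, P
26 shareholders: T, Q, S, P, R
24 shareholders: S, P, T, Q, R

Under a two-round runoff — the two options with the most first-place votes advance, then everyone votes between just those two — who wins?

Round 1 first-place votes: T 39, R 0, Q 4, P 0, S 30.
T and S advance.
Runoff: T is preferred to S by 43 voters; S by 30.
T wins the runoff.

T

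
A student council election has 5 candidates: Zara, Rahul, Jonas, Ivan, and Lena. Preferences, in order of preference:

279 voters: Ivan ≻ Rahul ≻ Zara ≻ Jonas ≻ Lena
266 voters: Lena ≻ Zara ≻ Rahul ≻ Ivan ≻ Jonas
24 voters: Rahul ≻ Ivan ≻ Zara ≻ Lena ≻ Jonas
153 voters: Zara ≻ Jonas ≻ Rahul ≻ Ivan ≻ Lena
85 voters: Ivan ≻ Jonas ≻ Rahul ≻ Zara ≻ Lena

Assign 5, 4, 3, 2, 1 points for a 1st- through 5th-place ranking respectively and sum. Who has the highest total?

Zara

Zara: 279·3 + 266·4 + 24·3 + 153·5 + 85·2 = 2908
Rahul: 279·4 + 266·3 + 24·5 + 153·3 + 85·3 = 2748
Jonas: 279·2 + 266·1 + 24·1 + 153·4 + 85·4 = 1800
Ivan: 279·5 + 266·2 + 24·4 + 153·2 + 85·5 = 2754
Lena: 279·1 + 266·5 + 24·2 + 153·1 + 85·1 = 1895
Zara has the highest Borda score (2908).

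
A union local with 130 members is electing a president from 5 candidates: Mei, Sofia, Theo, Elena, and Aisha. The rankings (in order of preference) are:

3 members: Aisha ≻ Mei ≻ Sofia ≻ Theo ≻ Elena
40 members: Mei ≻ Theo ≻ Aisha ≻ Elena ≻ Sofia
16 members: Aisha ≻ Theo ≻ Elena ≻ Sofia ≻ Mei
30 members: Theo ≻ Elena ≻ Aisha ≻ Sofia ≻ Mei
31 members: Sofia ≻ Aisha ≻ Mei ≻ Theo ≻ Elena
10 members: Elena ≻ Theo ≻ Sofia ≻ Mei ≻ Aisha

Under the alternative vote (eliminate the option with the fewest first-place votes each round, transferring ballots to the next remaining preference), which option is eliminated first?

Elena

Round 1: Mei 40, Sofia 31, Theo 30, Elena 10, Aisha 19. Eliminate Elena.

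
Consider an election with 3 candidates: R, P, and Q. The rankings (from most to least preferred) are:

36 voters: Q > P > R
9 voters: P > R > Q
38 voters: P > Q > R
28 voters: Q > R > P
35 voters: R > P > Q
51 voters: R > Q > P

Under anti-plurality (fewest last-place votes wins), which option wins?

Q

Last-place votes: R 74, P 79, Q 44.
Q is ranked last by the fewest voters, so Q wins.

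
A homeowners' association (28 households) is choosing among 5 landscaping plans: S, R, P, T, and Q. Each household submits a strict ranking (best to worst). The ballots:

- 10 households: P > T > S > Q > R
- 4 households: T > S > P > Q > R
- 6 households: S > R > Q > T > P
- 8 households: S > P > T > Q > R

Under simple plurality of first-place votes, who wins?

S

First-place votes: S 14, R 0, P 10, T 4, Q 0.
S has the most first-place votes.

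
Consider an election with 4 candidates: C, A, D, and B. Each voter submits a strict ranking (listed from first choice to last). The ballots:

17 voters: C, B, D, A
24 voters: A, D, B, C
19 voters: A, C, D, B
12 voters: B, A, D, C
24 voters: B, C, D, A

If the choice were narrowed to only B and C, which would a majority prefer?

Voters preferring B to C: 60; preferring C to B: 36.
B wins the head-to-head.

B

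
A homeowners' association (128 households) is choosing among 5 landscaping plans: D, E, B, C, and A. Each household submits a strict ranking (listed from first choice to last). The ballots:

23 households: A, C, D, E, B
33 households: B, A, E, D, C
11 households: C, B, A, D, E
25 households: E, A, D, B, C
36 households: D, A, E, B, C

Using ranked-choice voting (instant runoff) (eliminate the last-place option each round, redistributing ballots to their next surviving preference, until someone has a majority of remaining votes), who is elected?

Round 1: D 36, E 25, B 33, C 11, A 23. Eliminate C.
Round 2: D 36, E 25, B 44, A 23. Eliminate A.
Round 3: D 59, E 25, B 44. Eliminate E.
Round 4: D 84, B 44. D has a majority.

D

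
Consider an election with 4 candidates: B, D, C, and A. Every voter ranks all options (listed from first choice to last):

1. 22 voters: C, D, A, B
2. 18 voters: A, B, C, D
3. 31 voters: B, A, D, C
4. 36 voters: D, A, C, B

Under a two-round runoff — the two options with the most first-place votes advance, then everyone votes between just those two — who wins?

Round 1 first-place votes: B 31, D 36, C 22, A 18.
D and B advance.
Runoff: D is preferred to B by 58 voters; B by 49.
D wins the runoff.

D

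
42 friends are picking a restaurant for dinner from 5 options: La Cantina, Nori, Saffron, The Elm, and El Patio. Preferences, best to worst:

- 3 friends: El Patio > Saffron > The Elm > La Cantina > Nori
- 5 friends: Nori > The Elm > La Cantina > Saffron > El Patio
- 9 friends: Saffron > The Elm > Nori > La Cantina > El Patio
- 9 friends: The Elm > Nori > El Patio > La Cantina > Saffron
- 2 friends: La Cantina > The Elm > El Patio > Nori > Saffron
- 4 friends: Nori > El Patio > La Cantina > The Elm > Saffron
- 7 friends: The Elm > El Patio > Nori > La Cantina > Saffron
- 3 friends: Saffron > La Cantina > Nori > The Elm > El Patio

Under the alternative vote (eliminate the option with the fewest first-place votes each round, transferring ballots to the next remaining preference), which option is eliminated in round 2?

El Patio

Round 1: La Cantina 2, Nori 9, Saffron 12, The Elm 16, El Patio 3. Eliminate La Cantina.
Round 2: Nori 9, Saffron 12, The Elm 18, El Patio 3. Eliminate El Patio.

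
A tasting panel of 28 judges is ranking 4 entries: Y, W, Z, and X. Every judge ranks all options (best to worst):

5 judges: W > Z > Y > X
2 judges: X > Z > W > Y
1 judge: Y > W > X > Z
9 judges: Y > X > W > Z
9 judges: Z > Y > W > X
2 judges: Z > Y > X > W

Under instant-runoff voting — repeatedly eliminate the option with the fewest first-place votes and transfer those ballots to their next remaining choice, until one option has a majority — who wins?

Z

Round 1: Y 10, W 5, Z 11, X 2. Eliminate X.
Round 2: Y 10, W 5, Z 13. Eliminate W.
Round 3: Y 10, Z 18. Z has a majority.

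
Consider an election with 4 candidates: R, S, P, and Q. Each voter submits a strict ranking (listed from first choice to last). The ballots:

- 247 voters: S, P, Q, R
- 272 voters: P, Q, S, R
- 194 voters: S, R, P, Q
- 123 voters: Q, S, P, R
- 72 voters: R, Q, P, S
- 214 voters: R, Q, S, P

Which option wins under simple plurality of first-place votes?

First-place votes: R 286, S 441, P 272, Q 123.
S has the most first-place votes.

S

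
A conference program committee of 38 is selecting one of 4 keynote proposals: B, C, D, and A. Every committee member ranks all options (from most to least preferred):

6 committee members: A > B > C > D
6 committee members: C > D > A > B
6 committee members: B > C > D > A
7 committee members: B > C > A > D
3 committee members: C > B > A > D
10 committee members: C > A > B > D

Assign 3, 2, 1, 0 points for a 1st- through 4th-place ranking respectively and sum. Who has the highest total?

B: 6·2 + 6·0 + 6·3 + 7·3 + 3·2 + 10·1 = 67
C: 6·1 + 6·3 + 6·2 + 7·2 + 3·3 + 10·3 = 89
D: 6·0 + 6·2 + 6·1 + 7·0 + 3·0 + 10·0 = 18
A: 6·3 + 6·1 + 6·0 + 7·1 + 3·1 + 10·2 = 54
C has the highest Borda score (89).

C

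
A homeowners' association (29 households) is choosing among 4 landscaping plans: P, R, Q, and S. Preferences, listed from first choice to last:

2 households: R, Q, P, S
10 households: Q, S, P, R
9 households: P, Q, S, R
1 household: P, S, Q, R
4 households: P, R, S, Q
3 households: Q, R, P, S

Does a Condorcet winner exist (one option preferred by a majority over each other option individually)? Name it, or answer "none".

Q vs P: 15–14 for Q.
Q vs R: 23–6 for Q.
Q vs S: 24–5 for Q.
Q beats every other option head-to-head.

Q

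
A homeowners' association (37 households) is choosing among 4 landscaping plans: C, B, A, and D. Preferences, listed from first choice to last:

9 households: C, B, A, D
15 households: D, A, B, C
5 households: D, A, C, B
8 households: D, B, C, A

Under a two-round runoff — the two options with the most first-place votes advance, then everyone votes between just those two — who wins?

D

Round 1 first-place votes: C 9, B 0, A 0, D 28.
D and C advance.
Runoff: D is preferred to C by 28 voters; C by 9.
D wins the runoff.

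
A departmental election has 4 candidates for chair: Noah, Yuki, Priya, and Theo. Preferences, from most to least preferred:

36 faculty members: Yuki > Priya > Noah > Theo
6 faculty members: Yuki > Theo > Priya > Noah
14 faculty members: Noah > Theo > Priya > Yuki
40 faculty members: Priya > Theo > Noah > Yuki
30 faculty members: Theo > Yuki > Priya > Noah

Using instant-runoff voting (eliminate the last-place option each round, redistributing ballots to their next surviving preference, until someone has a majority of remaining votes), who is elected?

Round 1: Noah 14, Yuki 42, Priya 40, Theo 30. Eliminate Noah.
Round 2: Yuki 42, Priya 40, Theo 44. Eliminate Priya.
Round 3: Yuki 42, Theo 84. Theo has a majority.

Theo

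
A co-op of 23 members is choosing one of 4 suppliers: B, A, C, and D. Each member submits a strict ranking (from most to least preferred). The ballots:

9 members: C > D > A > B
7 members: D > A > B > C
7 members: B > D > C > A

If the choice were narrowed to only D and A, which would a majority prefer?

Voters preferring D to A: 23; preferring A to D: 0.
D wins the head-to-head.

D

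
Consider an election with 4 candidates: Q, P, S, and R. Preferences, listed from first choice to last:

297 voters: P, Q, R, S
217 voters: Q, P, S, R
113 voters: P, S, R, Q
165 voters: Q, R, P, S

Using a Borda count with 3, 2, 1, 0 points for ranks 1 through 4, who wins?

P

Q: 297·2 + 217·3 + 113·0 + 165·3 = 1740
P: 297·3 + 217·2 + 113·3 + 165·1 = 1829
S: 297·0 + 217·1 + 113·2 + 165·0 = 443
R: 297·1 + 217·0 + 113·1 + 165·2 = 740
P has the highest Borda score (1829).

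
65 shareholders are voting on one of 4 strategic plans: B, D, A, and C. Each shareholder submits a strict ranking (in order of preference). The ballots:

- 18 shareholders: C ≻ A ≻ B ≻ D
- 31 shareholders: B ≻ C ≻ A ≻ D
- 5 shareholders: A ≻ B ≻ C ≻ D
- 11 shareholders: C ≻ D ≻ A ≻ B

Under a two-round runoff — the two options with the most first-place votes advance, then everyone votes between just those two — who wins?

B

Round 1 first-place votes: B 31, D 0, A 5, C 29.
B and C advance.
Runoff: B is preferred to C by 36 voters; C by 29.
B wins the runoff.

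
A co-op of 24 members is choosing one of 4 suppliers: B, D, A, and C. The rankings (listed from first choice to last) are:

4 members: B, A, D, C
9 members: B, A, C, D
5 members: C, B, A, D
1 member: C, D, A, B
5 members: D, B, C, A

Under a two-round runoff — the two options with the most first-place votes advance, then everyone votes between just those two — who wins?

Round 1 first-place votes: B 13, D 5, A 0, C 6.
B and C advance.
Runoff: B is preferred to C by 18 voters; C by 6.
B wins the runoff.

B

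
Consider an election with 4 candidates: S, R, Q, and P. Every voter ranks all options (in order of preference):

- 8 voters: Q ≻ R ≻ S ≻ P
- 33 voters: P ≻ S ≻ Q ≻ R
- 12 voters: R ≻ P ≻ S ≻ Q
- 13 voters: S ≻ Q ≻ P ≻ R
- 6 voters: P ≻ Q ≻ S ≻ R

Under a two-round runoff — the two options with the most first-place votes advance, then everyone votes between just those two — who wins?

Round 1 first-place votes: S 13, R 12, Q 8, P 39.
P and S advance.
Runoff: P is preferred to S by 51 voters; S by 21.
P wins the runoff.

P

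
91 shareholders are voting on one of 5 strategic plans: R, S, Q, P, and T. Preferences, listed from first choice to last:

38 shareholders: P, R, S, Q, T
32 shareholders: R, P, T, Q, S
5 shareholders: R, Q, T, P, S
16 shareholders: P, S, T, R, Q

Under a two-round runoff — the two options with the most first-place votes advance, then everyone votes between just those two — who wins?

Round 1 first-place votes: R 37, S 0, Q 0, P 54, T 0.
P and R advance.
Runoff: P is preferred to R by 54 voters; R by 37.
P wins the runoff.

P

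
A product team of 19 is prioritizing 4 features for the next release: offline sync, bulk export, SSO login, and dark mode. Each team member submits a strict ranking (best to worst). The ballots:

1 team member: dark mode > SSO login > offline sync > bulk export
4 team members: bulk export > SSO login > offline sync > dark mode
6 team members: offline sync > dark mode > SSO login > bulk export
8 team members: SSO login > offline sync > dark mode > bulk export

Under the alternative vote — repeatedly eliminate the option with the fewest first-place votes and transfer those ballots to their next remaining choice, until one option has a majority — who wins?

Round 1: offline sync 6, bulk export 4, SSO login 8, dark mode 1. Eliminate dark mode.
Round 2: offline sync 6, bulk export 4, SSO login 9. Eliminate bulk export.
Round 3: offline sync 6, SSO login 13. SSO login has a majority.

SSO login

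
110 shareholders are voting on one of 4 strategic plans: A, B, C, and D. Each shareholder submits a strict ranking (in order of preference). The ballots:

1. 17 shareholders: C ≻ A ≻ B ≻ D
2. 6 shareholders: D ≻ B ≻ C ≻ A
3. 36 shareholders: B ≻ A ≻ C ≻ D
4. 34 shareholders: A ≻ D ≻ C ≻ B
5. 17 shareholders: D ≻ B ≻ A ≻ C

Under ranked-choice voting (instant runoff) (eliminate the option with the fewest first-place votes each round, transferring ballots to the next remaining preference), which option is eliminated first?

Round 1: A 34, B 36, C 17, D 23. Eliminate C.

C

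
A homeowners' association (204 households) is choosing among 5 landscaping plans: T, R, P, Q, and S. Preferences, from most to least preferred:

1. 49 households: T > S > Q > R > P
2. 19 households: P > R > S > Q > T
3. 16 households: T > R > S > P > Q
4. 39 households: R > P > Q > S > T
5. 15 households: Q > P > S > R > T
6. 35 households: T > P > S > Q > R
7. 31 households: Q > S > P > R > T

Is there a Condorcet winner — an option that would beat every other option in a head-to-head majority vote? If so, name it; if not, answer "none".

Checking pairwise contests:
R beats T 104–100.
Q beats R 130–74.
R beats P 104–100.
P beats Q 109–95.
P beats S 108–96.
Every option loses at least one head-to-head, so there is no Condorcet winner.

none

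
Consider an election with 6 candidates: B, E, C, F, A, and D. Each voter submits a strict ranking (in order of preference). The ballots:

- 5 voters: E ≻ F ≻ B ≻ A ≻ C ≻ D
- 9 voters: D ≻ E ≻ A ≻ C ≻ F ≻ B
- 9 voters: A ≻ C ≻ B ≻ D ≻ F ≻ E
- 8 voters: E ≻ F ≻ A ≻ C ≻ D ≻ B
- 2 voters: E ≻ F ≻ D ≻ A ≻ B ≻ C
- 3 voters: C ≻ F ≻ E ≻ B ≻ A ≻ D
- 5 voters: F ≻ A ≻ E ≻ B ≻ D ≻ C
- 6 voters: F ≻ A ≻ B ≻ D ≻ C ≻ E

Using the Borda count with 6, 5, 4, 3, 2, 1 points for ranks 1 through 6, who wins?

A

B: 5·4 + 9·1 + 9·4 + 8·1 + 2·2 + 3·3 + 5·3 + 6·4 = 125
E: 5·6 + 9·5 + 9·1 + 8·6 + 2·6 + 3·4 + 5·4 + 6·1 = 182
C: 5·2 + 9·3 + 9·5 + 8·3 + 2·1 + 3·6 + 5·1 + 6·2 = 143
F: 5·5 + 9·2 + 9·2 + 8·5 + 2·5 + 3·5 + 5·6 + 6·6 = 192
A: 5·3 + 9·4 + 9·6 + 8·4 + 2·3 + 3·2 + 5·5 + 6·5 = 204
D: 5·1 + 9·6 + 9·3 + 8·2 + 2·4 + 3·1 + 5·2 + 6·3 = 141
A has the highest Borda score (204).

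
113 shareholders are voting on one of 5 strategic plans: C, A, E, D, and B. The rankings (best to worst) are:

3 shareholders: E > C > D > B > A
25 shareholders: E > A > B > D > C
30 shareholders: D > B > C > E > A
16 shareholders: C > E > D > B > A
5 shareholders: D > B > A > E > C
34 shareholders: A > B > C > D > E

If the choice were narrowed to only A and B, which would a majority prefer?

Voters preferring A to B: 59; preferring B to A: 54.
A wins the head-to-head.

A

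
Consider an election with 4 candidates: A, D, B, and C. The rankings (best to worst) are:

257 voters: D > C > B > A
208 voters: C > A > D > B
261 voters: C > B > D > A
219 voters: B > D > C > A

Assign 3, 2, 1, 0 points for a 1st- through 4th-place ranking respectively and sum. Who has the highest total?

C

A: 257·0 + 208·2 + 261·0 + 219·0 = 416
D: 257·3 + 208·1 + 261·1 + 219·2 = 1678
B: 257·1 + 208·0 + 261·2 + 219·3 = 1436
C: 257·2 + 208·3 + 261·3 + 219·1 = 2140
C has the highest Borda score (2140).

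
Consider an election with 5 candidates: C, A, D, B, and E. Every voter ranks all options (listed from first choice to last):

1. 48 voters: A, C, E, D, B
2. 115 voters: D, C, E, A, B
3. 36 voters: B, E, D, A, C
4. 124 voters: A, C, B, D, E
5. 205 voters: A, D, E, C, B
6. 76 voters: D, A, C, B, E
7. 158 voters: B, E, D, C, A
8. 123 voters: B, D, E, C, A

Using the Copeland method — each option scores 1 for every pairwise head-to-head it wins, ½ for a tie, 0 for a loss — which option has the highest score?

C: beats B; loses to A, D, and E → score 1.
A: beats C, B, and E; loses to D → score 3.
D: beats C, A, B, and E → score 4.
B: beats E; loses to C, A, and D → score 1.
E: beats C; loses to A, D, and B → score 1.
D has the best pairwise record.

D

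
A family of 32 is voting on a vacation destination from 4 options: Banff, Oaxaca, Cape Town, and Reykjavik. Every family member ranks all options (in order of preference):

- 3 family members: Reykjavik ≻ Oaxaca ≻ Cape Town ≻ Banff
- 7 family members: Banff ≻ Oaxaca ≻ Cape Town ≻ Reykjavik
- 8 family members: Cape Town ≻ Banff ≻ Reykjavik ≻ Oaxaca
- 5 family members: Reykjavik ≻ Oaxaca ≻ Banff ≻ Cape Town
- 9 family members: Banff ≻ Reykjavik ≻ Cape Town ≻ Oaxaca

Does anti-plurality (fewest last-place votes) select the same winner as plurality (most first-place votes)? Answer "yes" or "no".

yes

Anti-plurality — last-place votes: Banff 3, Oaxaca 17, Cape Town 5, Reykjavik 7. Winner: Banff.
Plurality — first-place votes: Banff 16, Oaxaca 0, Cape Town 8, Reykjavik 8. Winner: Banff.
The two methods agree.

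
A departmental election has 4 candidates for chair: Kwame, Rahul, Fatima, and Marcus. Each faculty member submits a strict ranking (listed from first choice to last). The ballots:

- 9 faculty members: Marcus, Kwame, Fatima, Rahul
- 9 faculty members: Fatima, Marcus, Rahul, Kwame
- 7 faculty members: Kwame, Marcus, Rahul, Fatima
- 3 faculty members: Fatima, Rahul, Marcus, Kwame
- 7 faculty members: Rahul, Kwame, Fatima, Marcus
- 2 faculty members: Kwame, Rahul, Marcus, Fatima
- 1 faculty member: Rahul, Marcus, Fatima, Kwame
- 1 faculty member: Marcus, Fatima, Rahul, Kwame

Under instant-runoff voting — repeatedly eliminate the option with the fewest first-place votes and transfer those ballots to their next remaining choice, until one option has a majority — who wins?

Round 1: Kwame 9, Rahul 8, Fatima 12, Marcus 10. Eliminate Rahul.
Round 2: Kwame 16, Fatima 12, Marcus 11. Eliminate Marcus.
Round 3: Kwame 25, Fatima 14. Kwame has a majority.

Kwame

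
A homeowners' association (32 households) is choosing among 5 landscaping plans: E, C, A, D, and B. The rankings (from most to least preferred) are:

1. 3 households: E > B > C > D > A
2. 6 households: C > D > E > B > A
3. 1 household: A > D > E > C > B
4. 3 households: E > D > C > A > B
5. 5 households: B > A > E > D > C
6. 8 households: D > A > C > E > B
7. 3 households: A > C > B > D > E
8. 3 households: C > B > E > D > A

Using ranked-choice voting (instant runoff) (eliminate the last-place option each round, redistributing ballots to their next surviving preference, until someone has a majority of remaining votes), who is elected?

Round 1: E 6, C 9, A 4, D 8, B 5. Eliminate A.
Round 2: E 6, C 12, D 9, B 5. Eliminate B.
Round 3: E 11, C 12, D 9. Eliminate D.
Round 4: E 12, C 20. C has a majority.

C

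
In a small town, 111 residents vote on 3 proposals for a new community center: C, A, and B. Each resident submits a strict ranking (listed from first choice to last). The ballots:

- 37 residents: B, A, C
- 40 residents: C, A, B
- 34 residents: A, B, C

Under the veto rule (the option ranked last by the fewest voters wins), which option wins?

A

Last-place votes: C 71, A 0, B 40.
A is ranked last by the fewest voters, so A wins.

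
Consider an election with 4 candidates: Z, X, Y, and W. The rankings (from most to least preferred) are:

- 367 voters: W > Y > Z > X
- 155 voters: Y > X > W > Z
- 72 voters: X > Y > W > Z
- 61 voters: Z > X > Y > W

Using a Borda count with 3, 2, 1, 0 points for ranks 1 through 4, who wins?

Y

Z: 367·1 + 155·0 + 72·0 + 61·3 = 550
X: 367·0 + 155·2 + 72·3 + 61·2 = 648
Y: 367·2 + 155·3 + 72·2 + 61·1 = 1404
W: 367·3 + 155·1 + 72·1 + 61·0 = 1328
Y has the highest Borda score (1404).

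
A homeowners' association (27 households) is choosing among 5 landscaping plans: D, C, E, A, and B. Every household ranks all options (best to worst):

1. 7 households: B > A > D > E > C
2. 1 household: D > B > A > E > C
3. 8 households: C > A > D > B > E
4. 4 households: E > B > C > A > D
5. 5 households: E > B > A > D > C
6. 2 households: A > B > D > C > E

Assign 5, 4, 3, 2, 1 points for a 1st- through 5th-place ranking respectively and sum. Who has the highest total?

D: 7·3 + 1·5 + 8·3 + 4·1 + 5·2 + 2·3 = 70
C: 7·1 + 1·1 + 8·5 + 4·3 + 5·1 + 2·2 = 69
E: 7·2 + 1·2 + 8·1 + 4·5 + 5·5 + 2·1 = 71
A: 7·4 + 1·3 + 8·4 + 4·2 + 5·3 + 2·5 = 96
B: 7·5 + 1·4 + 8·2 + 4·4 + 5·4 + 2·4 = 99
B has the highest Borda score (99).

B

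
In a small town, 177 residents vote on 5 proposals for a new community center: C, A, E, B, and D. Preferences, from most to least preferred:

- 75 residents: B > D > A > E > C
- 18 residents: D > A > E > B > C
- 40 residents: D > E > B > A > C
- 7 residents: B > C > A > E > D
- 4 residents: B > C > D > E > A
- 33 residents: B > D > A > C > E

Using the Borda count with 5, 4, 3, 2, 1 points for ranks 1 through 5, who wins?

C: 75·1 + 18·1 + 40·1 + 7·4 + 4·4 + 33·2 = 243
A: 75·3 + 18·4 + 40·2 + 7·3 + 4·1 + 33·3 = 501
E: 75·2 + 18·3 + 40·4 + 7·2 + 4·2 + 33·1 = 419
B: 75·5 + 18·2 + 40·3 + 7·5 + 4·5 + 33·5 = 751
D: 75·4 + 18·5 + 40·5 + 7·1 + 4·3 + 33·4 = 741
B has the highest Borda score (751).

B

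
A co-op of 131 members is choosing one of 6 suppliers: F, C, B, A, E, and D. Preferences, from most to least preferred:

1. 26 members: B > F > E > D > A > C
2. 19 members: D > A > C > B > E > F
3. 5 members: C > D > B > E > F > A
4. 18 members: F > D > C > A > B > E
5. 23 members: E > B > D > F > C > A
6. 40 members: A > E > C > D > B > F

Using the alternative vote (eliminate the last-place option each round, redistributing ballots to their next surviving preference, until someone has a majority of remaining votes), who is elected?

D

Round 1: F 18, C 5, B 26, A 40, E 23, D 19. Eliminate C.
Round 2: F 18, B 26, A 40, E 23, D 24. Eliminate F.
Round 3: B 26, A 40, E 23, D 42. Eliminate E.
Round 4: B 49, A 40, D 42. Eliminate A.
Round 5: B 49, D 82. D has a majority.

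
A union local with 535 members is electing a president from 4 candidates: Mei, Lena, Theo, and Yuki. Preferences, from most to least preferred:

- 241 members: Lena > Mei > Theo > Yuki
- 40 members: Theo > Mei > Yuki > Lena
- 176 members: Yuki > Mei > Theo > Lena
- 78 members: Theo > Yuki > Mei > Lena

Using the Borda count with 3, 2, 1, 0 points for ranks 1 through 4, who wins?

Mei: 241·2 + 40·2 + 176·2 + 78·1 = 992
Lena: 241·3 + 40·0 + 176·0 + 78·0 = 723
Theo: 241·1 + 40·3 + 176·1 + 78·3 = 771
Yuki: 241·0 + 40·1 + 176·3 + 78·2 = 724
Mei has the highest Borda score (992).

Mei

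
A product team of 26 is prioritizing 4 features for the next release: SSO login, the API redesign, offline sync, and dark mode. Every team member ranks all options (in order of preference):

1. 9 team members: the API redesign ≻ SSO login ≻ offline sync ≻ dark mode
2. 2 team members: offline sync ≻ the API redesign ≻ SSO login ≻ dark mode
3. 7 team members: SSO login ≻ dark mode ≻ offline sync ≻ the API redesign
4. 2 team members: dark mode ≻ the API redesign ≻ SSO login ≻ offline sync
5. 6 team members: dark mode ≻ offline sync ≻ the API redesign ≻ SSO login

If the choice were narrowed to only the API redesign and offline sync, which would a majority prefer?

offline sync

Voters preferring the API redesign to offline sync: 11; preferring offline sync to the API redesign: 15.
offline sync wins the head-to-head.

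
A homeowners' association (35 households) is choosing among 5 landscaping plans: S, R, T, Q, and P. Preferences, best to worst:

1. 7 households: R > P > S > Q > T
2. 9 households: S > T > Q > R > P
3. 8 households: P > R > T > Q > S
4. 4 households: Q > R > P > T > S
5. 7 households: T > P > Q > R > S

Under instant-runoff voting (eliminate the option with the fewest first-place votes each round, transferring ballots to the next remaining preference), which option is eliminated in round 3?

Round 1: S 9, R 7, T 7, Q 4, P 8. Eliminate Q.
Round 2: S 9, R 11, T 7, P 8. Eliminate T.
Round 3: S 9, R 11, P 15. Eliminate S.

S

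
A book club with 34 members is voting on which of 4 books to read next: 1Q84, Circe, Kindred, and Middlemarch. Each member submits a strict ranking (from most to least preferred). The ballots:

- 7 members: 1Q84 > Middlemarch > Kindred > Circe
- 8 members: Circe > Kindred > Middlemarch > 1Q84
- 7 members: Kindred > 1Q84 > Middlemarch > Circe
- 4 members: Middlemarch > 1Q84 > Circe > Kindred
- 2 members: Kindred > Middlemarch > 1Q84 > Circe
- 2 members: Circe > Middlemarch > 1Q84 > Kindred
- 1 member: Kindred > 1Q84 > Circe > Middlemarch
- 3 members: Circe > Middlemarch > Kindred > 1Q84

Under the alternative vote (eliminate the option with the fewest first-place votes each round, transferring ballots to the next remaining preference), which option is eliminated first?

Middlemarch

Round 1: 1Q84 7, Circe 13, Kindred 10, Middlemarch 4. Eliminate Middlemarch.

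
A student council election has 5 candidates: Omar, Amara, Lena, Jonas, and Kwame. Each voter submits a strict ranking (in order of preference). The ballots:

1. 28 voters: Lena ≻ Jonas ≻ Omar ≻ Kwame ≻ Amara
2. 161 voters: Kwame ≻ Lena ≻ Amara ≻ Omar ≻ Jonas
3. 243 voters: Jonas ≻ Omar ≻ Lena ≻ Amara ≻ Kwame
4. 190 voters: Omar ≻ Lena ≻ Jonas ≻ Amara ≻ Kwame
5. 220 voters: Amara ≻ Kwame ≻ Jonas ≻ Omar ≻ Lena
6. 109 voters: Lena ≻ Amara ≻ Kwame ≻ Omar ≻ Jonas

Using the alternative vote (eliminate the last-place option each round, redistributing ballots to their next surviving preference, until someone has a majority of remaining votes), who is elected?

Round 1: Omar 190, Amara 220, Lena 137, Jonas 243, Kwame 161. Eliminate Lena.
Round 2: Omar 190, Amara 329, Jonas 271, Kwame 161. Eliminate Kwame.
Round 3: Omar 190, Amara 490, Jonas 271. Amara has a majority.

Amara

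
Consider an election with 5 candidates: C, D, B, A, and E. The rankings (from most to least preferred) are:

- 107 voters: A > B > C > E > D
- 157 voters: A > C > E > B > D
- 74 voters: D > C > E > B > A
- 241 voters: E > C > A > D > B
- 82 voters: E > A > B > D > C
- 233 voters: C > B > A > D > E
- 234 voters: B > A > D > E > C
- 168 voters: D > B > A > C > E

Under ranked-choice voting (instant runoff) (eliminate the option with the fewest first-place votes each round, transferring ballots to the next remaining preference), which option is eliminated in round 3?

A

Round 1: C 233, D 242, B 234, A 264, E 323. Eliminate C.
Round 2: D 242, B 467, A 264, E 323. Eliminate D.
Round 3: B 635, A 264, E 397. Eliminate A.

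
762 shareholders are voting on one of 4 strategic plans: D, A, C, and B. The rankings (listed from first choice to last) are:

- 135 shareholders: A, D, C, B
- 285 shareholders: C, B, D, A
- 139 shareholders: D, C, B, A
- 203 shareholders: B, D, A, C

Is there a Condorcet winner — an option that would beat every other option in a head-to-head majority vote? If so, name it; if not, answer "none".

Checking pairwise contests:
B beats D 488–274.
D beats A 627–135.
D beats C 477–285.
C beats B 559–203.
Every option loses at least one head-to-head, so there is no Condorcet winner.

none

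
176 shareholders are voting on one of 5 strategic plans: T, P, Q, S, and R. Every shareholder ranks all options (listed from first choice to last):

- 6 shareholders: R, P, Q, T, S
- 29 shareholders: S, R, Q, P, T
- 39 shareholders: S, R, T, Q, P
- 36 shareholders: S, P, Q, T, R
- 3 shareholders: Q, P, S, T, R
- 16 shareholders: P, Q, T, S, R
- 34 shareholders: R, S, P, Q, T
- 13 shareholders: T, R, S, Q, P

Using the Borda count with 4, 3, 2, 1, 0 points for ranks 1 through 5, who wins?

T: 6·1 + 29·0 + 39·2 + 36·1 + 3·1 + 16·2 + 34·0 + 13·4 = 207
P: 6·3 + 29·1 + 39·0 + 36·3 + 3·3 + 16·4 + 34·2 + 13·0 = 296
Q: 6·2 + 29·2 + 39·1 + 36·2 + 3·4 + 16·3 + 34·1 + 13·1 = 288
S: 6·0 + 29·4 + 39·4 + 36·4 + 3·2 + 16·1 + 34·3 + 13·2 = 566
R: 6·4 + 29·3 + 39·3 + 36·0 + 3·0 + 16·0 + 34·4 + 13·3 = 403
S has the highest Borda score (566).

S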